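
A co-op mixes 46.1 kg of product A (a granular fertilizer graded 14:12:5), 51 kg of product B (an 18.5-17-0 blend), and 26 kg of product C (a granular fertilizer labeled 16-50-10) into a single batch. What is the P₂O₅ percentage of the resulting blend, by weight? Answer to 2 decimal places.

22.10% P₂O₅

Total mass = 46.1 + 51 + 26 = 123.1 kg.
P₂O₅ mass = 12%×46.1 + 17%×51 + 50%×26 = 27.202 kg.
% P₂O₅ = 27.202 / 123.1 = 22.0975%.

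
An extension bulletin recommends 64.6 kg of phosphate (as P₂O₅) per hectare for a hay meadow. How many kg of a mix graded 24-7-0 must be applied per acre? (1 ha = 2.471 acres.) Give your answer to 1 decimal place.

Product per hectare = 64.6 / 7% = 922.857 kg.
Convert to per acre: 922.857 × 0.404694 = 373.475 kg.

373.5 kg of product per acre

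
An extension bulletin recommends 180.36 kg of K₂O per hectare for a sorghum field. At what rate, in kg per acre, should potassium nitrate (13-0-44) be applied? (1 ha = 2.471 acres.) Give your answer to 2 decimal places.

165.89 kg of product per acre

Product per hectare = 180.36 / 44% = 409.909 kg.
Convert to per acre: 409.909 × 0.404694 = 165.888 kg.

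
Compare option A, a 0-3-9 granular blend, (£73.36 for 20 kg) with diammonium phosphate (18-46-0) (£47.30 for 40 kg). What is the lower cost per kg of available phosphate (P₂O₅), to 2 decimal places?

option A: P₂O₅ per bag = 20 × 3% = 0.6 kg; cost = 73.36 / 0.6 = £122.2667/kg P₂O₅.
diammonium phosphate: P₂O₅ per bag = 40 × 46% = 18.4 kg; cost = 47.30 / 18.4 = £2.5707/kg P₂O₅.
diammonium phosphate is cheaper.

£2.57 per kg P₂O₅ (diammonium phosphate)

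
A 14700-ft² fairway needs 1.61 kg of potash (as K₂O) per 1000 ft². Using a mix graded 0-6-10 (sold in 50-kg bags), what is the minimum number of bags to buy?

Product per 1000 ft² = 1.61 / 10% = 16.1 kg.
Total product = 16.1 × 14700 / 1000 = 236.67 kg.
Bags = ⌈236.67 / 50⌉ = 5.

5 bags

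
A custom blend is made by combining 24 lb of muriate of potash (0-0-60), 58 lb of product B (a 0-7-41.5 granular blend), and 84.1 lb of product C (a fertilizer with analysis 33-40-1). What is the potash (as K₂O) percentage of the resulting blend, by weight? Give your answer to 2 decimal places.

23.67% K₂O

Total mass = 24 + 58 + 84.1 = 166.1 lb.
K₂O mass = 60%×24 + 41.5%×58 + 1%×84.1 = 39.311 lb.
% K₂O = 39.311 / 166.1 = 23.6671%.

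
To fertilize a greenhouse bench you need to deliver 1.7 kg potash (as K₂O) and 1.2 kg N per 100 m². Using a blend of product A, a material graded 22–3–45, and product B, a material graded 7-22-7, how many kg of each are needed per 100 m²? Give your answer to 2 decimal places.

2.17 kg product A, 10.31 kg product B

Per-100 m² balance (a = product A, b = product B):
K₂O: 0.45·a + 0.07·b = 1.7
N: 0.22·a + 0.07·b = 1.2
Eliminate a: (row1) − 0.45/0.22·(row2) → -0.0731818·b = -0.754545, so b = 10.3106.
Back-substitute: a = (1.7 − 0.07·10.3106) / 0.45 = 2.17391.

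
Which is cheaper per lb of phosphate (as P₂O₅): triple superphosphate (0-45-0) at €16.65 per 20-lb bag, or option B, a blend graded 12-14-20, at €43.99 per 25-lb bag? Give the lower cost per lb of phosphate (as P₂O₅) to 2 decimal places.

€1.85 per lb P₂O₅ (triple superphosphate)

triple superphosphate: P₂O₅ per bag = 20 × 45% = 9 lb; cost = 16.65 / 9 = €1.8500/lb P₂O₅.
option B: P₂O₅ per bag = 25 × 14% = 3.5 lb; cost = 43.99 / 3.5 = €12.5686/lb P₂O₅.
triple superphosphate is cheaper.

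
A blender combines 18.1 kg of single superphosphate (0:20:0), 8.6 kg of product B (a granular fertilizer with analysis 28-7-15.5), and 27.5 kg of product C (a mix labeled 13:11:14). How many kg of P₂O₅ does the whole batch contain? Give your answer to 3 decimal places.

P₂O₅ mass = 20%×18.1 + 7%×8.6 + 11%×27.5 = 7.247 kg.

7.247 kg P₂O₅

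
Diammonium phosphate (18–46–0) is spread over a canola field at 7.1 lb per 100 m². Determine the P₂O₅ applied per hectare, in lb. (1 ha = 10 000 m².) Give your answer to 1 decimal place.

P₂O₅ per 100 m² = 7.1 × 46% = 3.266 lb.
Convert to per hectare: 3.266 × 100 = 326.6 lb.

326.6 lb P₂O₅ per hectare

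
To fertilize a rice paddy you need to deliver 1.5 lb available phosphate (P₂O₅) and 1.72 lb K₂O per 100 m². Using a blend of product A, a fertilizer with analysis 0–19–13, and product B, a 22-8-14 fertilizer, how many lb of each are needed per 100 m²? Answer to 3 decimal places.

With a, b = lb per 100 m² of product A and product B:
P₂O₅: 0.19·a + 0.08·b = 1.5
K₂O: 0.13·a + 0.14·b = 1.72
From row1: a = (1.5 − 0.08·b) / 0.19.
Into row2: 0.13·(1.5 − 0.08·b)/0.19 + 0.14·b = 1.72 → b = 8.1358, a = 4.46914.

4.469 lb product A, 8.136 lb product B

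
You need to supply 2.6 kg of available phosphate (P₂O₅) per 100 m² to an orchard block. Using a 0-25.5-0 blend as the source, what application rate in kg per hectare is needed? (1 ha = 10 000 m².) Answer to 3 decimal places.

1019.608 kg of product per hectare

Product per 100 m² = 2.6 / 25.5% = 10.1961 kg.
Convert to per hectare: 10.1961 × 100 = 1019.6078 kg.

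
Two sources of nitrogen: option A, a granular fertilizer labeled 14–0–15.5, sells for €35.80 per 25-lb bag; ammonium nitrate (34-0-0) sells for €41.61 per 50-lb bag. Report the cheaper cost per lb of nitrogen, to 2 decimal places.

option A: N per bag = 25 × 14% = 3.5 lb; cost = 35.80 / 3.5 = €10.2286/lb N.
ammonium nitrate: N per bag = 50 × 34% = 17 lb; cost = 41.61 / 17 = €2.4476/lb N.
ammonium nitrate is cheaper.

€2.45 per lb N (ammonium nitrate)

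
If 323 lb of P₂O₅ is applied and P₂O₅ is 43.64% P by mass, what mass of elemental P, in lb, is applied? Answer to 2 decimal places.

P = 323 × 0.4364 = 140.957 lb.

140.96 lb P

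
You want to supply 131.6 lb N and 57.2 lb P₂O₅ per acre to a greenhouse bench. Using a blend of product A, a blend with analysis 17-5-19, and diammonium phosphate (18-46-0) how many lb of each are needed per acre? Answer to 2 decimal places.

With a, b = lb per acre of product A and diammonium phosphate:
N: 0.17·a + 0.18·b = 131.6
P₂O₅: 0.05·a + 0.46·b = 57.2
Eliminate b: (row1) − 0.18/0.46·(row2) → 0.150435·a = 109.217, so a = 726.012.
Then b = (57.2 − 0.05·726.012) / 0.46 = 45.4335.

726.01 lb product A, 45.43 lb diammonium phosphate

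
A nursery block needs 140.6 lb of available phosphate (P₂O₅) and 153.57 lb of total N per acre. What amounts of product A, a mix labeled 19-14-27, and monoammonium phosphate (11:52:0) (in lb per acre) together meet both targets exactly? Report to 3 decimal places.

772.067 lb product A, 62.520 lb monoammonium phosphate

Per-acre balance (a = product A, b = monoammonium phosphate):
P₂O₅: 0.14·a + 0.52·b = 140.6
N: 0.19·a + 0.11·b = 153.57
Solving simultaneously: a = 772.0671, b = 62.5204.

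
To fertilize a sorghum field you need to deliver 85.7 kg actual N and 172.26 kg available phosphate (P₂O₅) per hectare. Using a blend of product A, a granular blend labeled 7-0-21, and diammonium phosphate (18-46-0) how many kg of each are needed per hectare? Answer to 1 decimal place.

261.3 kg product A, 374.5 kg diammonium phosphate

Per-hectare balance (a = product A, b = diammonium phosphate):
N: 0.07·a + 0.18·b = 85.7
P₂O₅: 0·a + 0.46·b = 172.26
Solving simultaneously: a = 261.342, b = 374.478.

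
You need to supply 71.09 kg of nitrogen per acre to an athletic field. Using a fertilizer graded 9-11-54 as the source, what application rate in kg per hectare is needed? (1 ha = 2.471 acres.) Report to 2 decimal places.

1951.82 kg of product per hectare

Product per acre = 71.09 / 9% = 789.889 kg.
Convert to per hectare: 789.889 × 2.471 = 1951.815 kg.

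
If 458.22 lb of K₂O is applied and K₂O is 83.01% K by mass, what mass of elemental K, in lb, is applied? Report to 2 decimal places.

K = 458.22 × 0.8301 = 380.368 lb.

380.37 lb K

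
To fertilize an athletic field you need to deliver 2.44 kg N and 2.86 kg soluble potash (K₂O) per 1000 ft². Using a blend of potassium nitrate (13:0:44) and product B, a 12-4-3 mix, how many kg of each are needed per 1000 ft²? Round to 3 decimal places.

Per-1000 ft² balance (a = potassium nitrate, b = product B):
N: 0.13·a + 0.12·b = 2.44
K₂O: 0.44·a + 0.03·b = 2.86
Eliminate b: (row1) − 0.12/0.03·(row2) → -1.63·a = -9, so a = 5.52147.
Then b = (2.86 − 0.44·5.52147) / 0.03 = 14.3517.

5.521 kg potassium nitrate, 14.352 kg product B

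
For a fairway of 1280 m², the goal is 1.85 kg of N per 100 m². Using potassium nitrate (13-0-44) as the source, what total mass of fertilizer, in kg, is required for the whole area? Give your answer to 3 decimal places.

Product per 100 m² = 1.85 / 13% = 14.2308 kg.
Total product = 14.2308 × 1280 / 100 = 182.1538 kg.

182.154 kg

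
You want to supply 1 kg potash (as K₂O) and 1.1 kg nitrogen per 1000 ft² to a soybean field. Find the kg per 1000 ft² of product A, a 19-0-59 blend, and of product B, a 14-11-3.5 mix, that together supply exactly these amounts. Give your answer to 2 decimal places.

With a, b = kg per 1000 ft² of product A and product B:
K₂O: 0.59·a + 0.035·b = 1
N: 0.19·a + 0.14·b = 1.1
Solving simultaneously: a = 1.33641, b = 6.04345.

1.34 kg product A, 6.04 kg product B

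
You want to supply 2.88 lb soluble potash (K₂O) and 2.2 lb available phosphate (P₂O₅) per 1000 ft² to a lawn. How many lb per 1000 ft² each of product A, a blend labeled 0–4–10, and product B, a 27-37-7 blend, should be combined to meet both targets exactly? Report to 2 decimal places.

26.65 lb product A, 3.06 lb product B

Per-1000 ft² balance (a = product A, b = product B):
K₂O: 0.1·a + 0.07·b = 2.88
P₂O₅: 0.04·a + 0.37·b = 2.2
Solving simultaneously: a = 26.65497, b = 3.06433.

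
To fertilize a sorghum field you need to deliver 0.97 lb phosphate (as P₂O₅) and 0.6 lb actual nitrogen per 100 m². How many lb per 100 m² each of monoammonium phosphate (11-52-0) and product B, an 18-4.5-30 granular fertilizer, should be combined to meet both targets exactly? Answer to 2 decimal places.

1.66 lb monoammonium phosphate, 2.32 lb product B

Let a = lb of monoammonium phosphate, b = lb of product B (per 100 m²).
P₂O₅: 0.52·a + 0.045·b = 0.97
N: 0.11·a + 0.18·b = 0.6
Eliminate a: (row1) − 0.52/0.11·(row2) → -0.805909·b = -1.86636, so b = 2.31585.
Back-substitute: a = (0.97 − 0.045·2.31585) / 0.52 = 1.66497.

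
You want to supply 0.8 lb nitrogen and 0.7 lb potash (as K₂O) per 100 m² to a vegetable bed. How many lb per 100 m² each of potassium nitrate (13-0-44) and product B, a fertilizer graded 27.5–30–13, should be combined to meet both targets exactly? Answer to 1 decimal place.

With a, b = lb per 100 m² of potassium nitrate and product B:
N: 0.13·a + 0.275·b = 0.8
K₂O: 0.44·a + 0.13·b = 0.7
Solving simultaneously: a = 0.850144, b = 2.5072.

0.9 lb potassium nitrate, 2.5 lb product B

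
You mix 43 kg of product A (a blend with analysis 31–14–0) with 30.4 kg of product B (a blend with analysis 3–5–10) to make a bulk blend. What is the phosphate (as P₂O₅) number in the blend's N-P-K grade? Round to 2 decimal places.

10.27% P₂O₅

Total mass = 43 + 30.4 = 73.4 kg.
P₂O₅ mass = 14%×43 + 5%×30.4 = 7.54 kg.
% P₂O₅ = 7.54 / 73.4 = 10.2725%.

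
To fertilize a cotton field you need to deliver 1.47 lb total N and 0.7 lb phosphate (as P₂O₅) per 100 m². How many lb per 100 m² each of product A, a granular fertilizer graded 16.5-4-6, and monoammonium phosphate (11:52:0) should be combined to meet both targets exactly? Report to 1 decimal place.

8.4 lb product A, 0.7 lb monoammonium phosphate

With a, b = lb per 100 m² of product A and monoammonium phosphate:
N: 0.165·a + 0.11·b = 1.47
P₂O₅: 0.04·a + 0.52·b = 0.7
Solving simultaneously: a = 8.44472, b = 0.69656.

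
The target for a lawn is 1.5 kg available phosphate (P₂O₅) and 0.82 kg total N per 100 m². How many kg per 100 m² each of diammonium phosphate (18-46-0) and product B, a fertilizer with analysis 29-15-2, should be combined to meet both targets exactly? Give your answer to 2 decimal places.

2.93 kg diammonium phosphate, 1.01 kg product B

Per-100 m² balance (a = diammonium phosphate, b = product B):
P₂O₅: 0.46·a + 0.15·b = 1.5
N: 0.18·a + 0.29·b = 0.82
Eliminate b: (row1) − 0.15/0.29·(row2) → 0.366897·a = 1.07586, so a = 2.93233.
Then b = (0.82 − 0.18·2.93233) / 0.29 = 1.00752.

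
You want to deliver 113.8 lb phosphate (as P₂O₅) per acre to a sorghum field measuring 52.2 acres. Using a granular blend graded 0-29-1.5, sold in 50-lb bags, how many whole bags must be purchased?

Product per acre = 113.8 / 29% = 392.414 lb.
Total product = 392.414 × 52.2 = 20484 lb.
Bags = ⌈20484 / 50⌉ = 410.

410 bags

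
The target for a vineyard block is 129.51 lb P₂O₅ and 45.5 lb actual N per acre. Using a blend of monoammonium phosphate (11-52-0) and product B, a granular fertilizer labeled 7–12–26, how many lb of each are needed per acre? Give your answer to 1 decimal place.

With a, b = lb per acre of monoammonium phosphate and product B:
P₂O₅: 0.52·a + 0.12·b = 129.51
N: 0.11·a + 0.07·b = 45.5
Eliminate b: (row1) − 0.12/0.07·(row2) → 0.331429·a = 51.51, so a = 155.418.
Then b = (45.5 − 0.11·155.418) / 0.07 = 405.772.

155.4 lb monoammonium phosphate, 405.8 lb product B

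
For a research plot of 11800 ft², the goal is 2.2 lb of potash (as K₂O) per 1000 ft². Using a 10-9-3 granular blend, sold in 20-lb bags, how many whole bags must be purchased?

Product per 1000 ft² = 2.2 / 3% = 73.3333 lb.
Total product = 73.3333 × 11800 / 1000 = 865.333 lb.
Bags = ⌈865.333 / 20⌉ = 44.

44 bags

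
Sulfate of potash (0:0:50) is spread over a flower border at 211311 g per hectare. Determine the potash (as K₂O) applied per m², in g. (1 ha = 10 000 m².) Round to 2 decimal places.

10.57 g K₂O per sq m

K₂O per hectare = 211311 × 50% = 105656 g.
Convert to per m²: 105656 × 0.0001 = 10.5655 g.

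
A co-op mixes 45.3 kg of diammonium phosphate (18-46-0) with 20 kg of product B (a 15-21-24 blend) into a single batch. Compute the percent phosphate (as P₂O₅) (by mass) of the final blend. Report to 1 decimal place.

38.3% P₂O₅

Total mass = 45.3 + 20 = 65.3 kg.
P₂O₅ mass = 46%×45.3 + 21%×20 = 25.038 kg.
% P₂O₅ = 25.038 / 65.3 = 38.343%.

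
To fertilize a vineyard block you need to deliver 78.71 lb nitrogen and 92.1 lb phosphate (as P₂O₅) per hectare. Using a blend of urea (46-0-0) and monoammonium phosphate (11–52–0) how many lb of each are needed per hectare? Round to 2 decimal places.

Let a = lb of urea, b = lb of monoammonium phosphate (per hectare).
N: 0.46·a + 0.11·b = 78.71
P₂O₅: 0·a + 0.52·b = 92.1
Solving simultaneously: a = 128.755, b = 177.115.

128.76 lb urea, 177.12 lb monoammonium phosphate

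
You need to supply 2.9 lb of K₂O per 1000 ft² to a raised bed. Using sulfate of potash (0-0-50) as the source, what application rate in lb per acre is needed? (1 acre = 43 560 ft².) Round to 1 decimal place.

Product per 1000 ft² = 2.9 / 50% = 5.8 lb.
Convert to per acre: 5.8 × 43.56 = 252.648 lb.

252.6 lb of product per acre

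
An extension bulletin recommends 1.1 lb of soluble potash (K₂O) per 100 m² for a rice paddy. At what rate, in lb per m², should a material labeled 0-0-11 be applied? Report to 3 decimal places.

0.100 lb of product per sq m

Product per 100 m² = 1.1 / 11% = 10 lb.
Convert to per m²: 10 × 0.01 = 0.1 lb.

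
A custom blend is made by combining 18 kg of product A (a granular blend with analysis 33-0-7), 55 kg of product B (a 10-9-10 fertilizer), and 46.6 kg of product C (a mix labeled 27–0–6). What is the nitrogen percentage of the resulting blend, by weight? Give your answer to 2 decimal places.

Total mass = 18 + 55 + 46.6 = 119.6 kg.
N mass = 33%×18 + 10%×55 + 27%×46.6 = 24.022 kg.
% N = 24.022 / 119.6 = 20.0853%.

20.09% N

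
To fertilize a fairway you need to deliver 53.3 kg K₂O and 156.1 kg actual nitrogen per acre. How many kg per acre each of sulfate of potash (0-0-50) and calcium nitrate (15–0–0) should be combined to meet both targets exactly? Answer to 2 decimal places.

106.60 kg sulfate of potash, 1040.67 kg calcium nitrate

With a, b = kg per acre of sulfate of potash and calcium nitrate:
K₂O: 0.5·a + 0·b = 53.3
N: 0·a + 0.15·b = 156.1
Solving simultaneously: a = 106.6, b = 1040.667.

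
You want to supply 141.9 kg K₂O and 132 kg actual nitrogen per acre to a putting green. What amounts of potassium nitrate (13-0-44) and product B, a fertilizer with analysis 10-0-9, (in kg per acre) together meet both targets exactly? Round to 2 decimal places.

Let a = kg of potassium nitrate, b = kg of product B (per acre).
K₂O: 0.44·a + 0.09·b = 141.9
N: 0.13·a + 0.1·b = 132
Eliminate b: (row1) − 0.09/0.1·(row2) → 0.323·a = 23.1, so a = 71.517.
Then b = (132 − 0.13·71.517) / 0.1 = 1227.028.

71.52 kg potassium nitrate, 1227.03 kg product B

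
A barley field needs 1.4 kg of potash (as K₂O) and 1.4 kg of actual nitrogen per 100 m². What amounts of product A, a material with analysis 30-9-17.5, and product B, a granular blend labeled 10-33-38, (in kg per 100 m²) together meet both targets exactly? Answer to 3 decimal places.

With a, b = kg per 100 m² of product A and product B:
K₂O: 0.175·a + 0.38·b = 1.4
N: 0.3·a + 0.1·b = 1.4
Eliminate a: (row1) − 0.175/0.3·(row2) → 0.321667·b = 0.583333, so b = 1.81347.
Back-substitute: a = (1.4 − 0.38·1.81347) / 0.175 = 4.06218.

4.062 kg product A, 1.813 kg product B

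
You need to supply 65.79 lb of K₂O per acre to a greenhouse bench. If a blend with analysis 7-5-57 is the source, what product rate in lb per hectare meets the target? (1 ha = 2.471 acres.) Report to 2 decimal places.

Product per acre = 65.79 / 57% = 115.421 lb.
Convert to per hectare: 115.421 × 2.471 = 285.205 lb.

285.21 lb of product per hectare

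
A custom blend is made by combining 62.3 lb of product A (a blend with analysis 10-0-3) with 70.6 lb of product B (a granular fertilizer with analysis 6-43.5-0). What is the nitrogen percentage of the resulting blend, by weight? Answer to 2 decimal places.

Total mass = 62.3 + 70.6 = 132.9 lb.
N mass = 10%×62.3 + 6%×70.6 = 10.466 lb.
% N = 10.466 / 132.9 = 7.87509%.

7.88% N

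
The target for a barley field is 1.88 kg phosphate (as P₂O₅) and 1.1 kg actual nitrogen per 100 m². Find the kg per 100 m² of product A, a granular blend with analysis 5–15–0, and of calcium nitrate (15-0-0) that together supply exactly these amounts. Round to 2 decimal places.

12.53 kg product A, 3.16 kg calcium nitrate

Per-100 m² balance (a = product A, b = calcium nitrate):
P₂O₅: 0.15·a + 0·b = 1.88
N: 0.05·a + 0.15·b = 1.1
Solving simultaneously: a = 12.5333, b = 3.15556.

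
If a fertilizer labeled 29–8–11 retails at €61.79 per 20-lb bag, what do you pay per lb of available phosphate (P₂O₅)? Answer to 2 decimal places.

€38.62 per lb P₂O₅

P₂O₅ in bag = 20 × 8% = 1.6 lb.
Cost per lb P₂O₅ = €61.79 / 1.6 = €38.6187.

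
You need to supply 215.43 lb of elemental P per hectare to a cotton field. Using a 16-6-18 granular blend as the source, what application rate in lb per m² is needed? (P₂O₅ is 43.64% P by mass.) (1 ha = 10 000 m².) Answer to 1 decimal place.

0.8 lb of product per sq m

As P₂O₅: 215.43 / 0.4364 = 493.653 lb per hectare.
Product per hectare = 493.653 / 6% = 8227.54 lb.
Convert to per m²: 8227.54 × 0.0001 = 0.822754 lb.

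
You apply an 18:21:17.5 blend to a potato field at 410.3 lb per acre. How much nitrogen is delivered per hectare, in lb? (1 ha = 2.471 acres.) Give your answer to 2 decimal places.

182.49 lb N per hectare

nitrogen per acre = 410.3 × 18% = 73.854 lb.
Convert to per hectare: 73.854 × 2.471 = 182.493 lb.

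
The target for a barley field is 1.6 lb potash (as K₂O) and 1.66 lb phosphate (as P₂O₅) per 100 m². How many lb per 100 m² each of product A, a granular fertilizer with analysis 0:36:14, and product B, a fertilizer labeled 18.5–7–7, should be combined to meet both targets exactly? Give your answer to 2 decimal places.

With a, b = lb per 100 m² of product A and product B:
K₂O: 0.14·a + 0.07·b = 1.6
P₂O₅: 0.36·a + 0.07·b = 1.66
Eliminate a: (row1) − 0.14/0.36·(row2) → 0.0427778·b = 0.954444, so b = 22.3117.
Back-substitute: a = (1.6 − 0.07·22.3117) / 0.14 = 0.272727.

0.27 lb product A, 22.31 lb product B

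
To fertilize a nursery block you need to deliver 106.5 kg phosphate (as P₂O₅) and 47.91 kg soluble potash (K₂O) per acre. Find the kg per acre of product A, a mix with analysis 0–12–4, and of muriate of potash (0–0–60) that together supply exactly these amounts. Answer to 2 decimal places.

887.50 kg product A, 20.68 kg muriate of potash

Let a = kg of product A, b = kg of muriate of potash (per acre).
P₂O₅: 0.12·a + 0·b = 106.5
K₂O: 0.04·a + 0.6·b = 47.91
From row1: a = (106.5 − 0·b) / 0.12.
Into row2: 0.04·(106.5 − 0·b)/0.12 + 0.6·b = 47.91 → b = 20.6833, a = 887.5.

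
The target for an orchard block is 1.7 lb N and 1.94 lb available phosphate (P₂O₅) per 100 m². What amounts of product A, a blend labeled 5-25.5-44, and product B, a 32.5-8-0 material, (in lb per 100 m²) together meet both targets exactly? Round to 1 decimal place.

With a, b = lb per 100 m² of product A and product B:
N: 0.05·a + 0.325·b = 1.7
P₂O₅: 0.255·a + 0.08·b = 1.94
Solving simultaneously: a = 6.26941, b = 4.26624.

6.3 lb product A, 4.3 lb product B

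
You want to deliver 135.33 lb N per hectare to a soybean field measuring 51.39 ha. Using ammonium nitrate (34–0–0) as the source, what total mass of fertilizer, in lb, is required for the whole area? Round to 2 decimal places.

Product per hectare = 135.33 / 34% = 398.029 lb.
Total product = 398.029 × 51.39 = 20454.731 lb.

20454.73 lb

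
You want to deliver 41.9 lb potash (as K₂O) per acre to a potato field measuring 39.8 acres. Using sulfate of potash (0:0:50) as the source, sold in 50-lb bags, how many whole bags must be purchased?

67 bags

Product per acre = 41.9 / 50% = 83.8 lb.
Total product = 83.8 × 39.8 = 3335.24 lb.
Bags = ⌈3335.24 / 50⌉ = 67.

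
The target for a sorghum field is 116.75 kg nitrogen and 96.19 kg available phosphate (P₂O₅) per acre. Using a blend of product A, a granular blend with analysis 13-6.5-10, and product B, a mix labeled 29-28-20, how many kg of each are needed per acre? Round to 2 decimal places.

273.21 kg product A, 280.11 kg product B

Let a = kg of product A, b = kg of product B (per acre).
N: 0.13·a + 0.29·b = 116.75
P₂O₅: 0.065·a + 0.28·b = 96.19
From row1: a = (116.75 − 0.29·b) / 0.13.
Into row2: 0.065·(116.75 − 0.29·b)/0.13 + 0.28·b = 96.19 → b = 280.111, a = 273.214.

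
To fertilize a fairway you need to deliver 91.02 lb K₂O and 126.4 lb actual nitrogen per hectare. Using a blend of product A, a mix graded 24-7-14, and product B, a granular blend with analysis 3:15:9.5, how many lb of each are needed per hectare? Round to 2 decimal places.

498.78 lb product A, 223.05 lb product B

With a, b = lb per hectare of product A and product B:
K₂O: 0.14·a + 0.095·b = 91.02
N: 0.24·a + 0.03·b = 126.4
Eliminate a: (row1) − 0.14/0.24·(row2) → 0.0775·b = 17.2867, so b = 223.054.
Back-substitute: a = (91.02 − 0.095·223.054) / 0.14 = 498.7849.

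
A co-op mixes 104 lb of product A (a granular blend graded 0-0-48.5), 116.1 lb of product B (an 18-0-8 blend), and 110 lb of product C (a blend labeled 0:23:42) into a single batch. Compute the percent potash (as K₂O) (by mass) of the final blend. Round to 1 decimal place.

32.1% K₂O

Total mass = 104 + 116.1 + 110 = 330.1 lb.
K₂O mass = 48.5%×104 + 8%×116.1 + 42%×110 = 105.928 lb.
% K₂O = 105.928 / 330.1 = 32.0897%.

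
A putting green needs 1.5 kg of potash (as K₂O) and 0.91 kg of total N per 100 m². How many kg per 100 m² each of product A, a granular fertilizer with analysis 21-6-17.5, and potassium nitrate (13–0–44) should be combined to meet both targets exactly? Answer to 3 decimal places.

2.949 kg product A, 2.236 kg potassium nitrate

Per-100 m² balance (a = product A, b = potassium nitrate):
K₂O: 0.175·a + 0.44·b = 1.5
N: 0.21·a + 0.13·b = 0.91
Eliminate a: (row1) − 0.175/0.21·(row2) → 0.331667·b = 0.741667, so b = 2.23618.
Back-substitute: a = (1.5 − 0.44·2.23618) / 0.175 = 2.94903.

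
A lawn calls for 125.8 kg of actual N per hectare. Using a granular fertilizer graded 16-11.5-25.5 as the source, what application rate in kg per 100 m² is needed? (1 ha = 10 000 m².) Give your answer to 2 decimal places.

Product per hectare = 125.8 / 16% = 786.25 kg.
Convert to per 100 m²: 786.25 × 0.01 = 7.8625 kg.

7.86 kg of product per hundred sq m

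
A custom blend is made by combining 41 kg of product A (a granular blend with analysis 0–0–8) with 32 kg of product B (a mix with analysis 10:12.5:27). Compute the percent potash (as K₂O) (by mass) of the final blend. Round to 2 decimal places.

Total mass = 41 + 32 = 73 kg.
K₂O mass = 8%×41 + 27%×32 = 11.92 kg.
% K₂O = 11.92 / 73 = 16.3288%.

16.33% K₂O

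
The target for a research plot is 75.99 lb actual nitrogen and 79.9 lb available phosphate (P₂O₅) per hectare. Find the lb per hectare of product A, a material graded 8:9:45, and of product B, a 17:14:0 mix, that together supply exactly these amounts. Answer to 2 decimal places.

718.15 lb product A, 109.05 lb product B

With a, b = lb per hectare of product A and product B:
N: 0.08·a + 0.17·b = 75.99
P₂O₅: 0.09·a + 0.14·b = 79.9
Eliminate a: (row1) − 0.08/0.09·(row2) → 0.0455556·b = 4.96778, so b = 109.049.
Back-substitute: a = (75.99 − 0.17·109.049) / 0.08 = 718.146.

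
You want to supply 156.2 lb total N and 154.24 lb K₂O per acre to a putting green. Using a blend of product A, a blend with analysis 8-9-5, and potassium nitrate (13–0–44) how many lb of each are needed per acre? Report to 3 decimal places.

Per-acre balance (a = product A, b = potassium nitrate):
N: 0.08·a + 0.13·b = 156.2
K₂O: 0.05·a + 0.44·b = 154.24
From row1: a = (156.2 − 0.13·b) / 0.08.
Into row2: 0.05·(156.2 − 0.13·b)/0.08 + 0.44·b = 154.24 → b = 157.8118, a = 1696.0557.

1696.056 lb product A, 157.812 lb potassium nitrate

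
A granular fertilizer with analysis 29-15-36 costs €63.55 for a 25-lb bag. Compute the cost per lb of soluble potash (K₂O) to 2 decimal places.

K₂O in bag = 25 × 36% = 9 lb.
Cost per lb K₂O = €63.55 / 9 = €7.0611.

€7.06 per lb K₂O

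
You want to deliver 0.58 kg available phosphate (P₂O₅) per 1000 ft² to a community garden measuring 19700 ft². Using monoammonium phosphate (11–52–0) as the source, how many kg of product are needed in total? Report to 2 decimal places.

21.97 kg

Product per 1000 ft² = 0.58 / 52% = 1.11538 kg.
Total product = 1.11538 × 19700 / 1000 = 21.9731 kg.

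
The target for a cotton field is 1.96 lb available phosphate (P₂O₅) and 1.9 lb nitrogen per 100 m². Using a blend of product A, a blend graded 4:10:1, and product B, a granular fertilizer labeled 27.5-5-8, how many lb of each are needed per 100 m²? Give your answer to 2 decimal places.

With a, b = lb per 100 m² of product A and product B:
P₂O₅: 0.1·a + 0.05·b = 1.96
N: 0.04·a + 0.275·b = 1.9
Eliminate a: (row1) − 0.1/0.04·(row2) → -0.6375·b = -2.79, so b = 4.37647.
Back-substitute: a = (1.96 − 0.05·4.37647) / 0.1 = 17.4118.

17.41 lb product A, 4.38 lb product B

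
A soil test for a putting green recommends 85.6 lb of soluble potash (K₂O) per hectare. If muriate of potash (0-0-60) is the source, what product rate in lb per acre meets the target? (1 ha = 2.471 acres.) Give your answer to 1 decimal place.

Product per hectare = 85.6 / 60% = 142.667 lb.
Convert to per acre: 142.667 × 0.404694 = 57.7364 lb.

57.7 lb of product per acre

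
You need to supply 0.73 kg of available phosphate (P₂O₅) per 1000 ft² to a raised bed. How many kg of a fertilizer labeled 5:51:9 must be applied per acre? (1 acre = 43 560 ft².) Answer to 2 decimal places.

62.35 kg of product per acre

Product per 1000 ft² = 0.73 / 51% = 1.43137 kg.
Convert to per acre: 1.43137 × 43.56 = 62.3506 kg.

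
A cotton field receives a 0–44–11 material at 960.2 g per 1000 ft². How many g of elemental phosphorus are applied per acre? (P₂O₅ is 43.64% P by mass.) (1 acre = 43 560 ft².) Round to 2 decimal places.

P₂O₅ per 1000 ft² = 960.2 × 44% = 422.488 g.
Elemental P = 422.488 × 0.4364 = 184.374 g per 1000 ft².
Convert to per acre: 184.374 × 43.56 = 8031.321 g.

8031.32 g P per acre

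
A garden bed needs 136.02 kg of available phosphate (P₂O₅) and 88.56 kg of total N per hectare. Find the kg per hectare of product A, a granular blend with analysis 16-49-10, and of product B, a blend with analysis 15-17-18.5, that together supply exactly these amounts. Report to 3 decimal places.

Per-hectare balance (a = product A, b = product B):
P₂O₅: 0.49·a + 0.17·b = 136.02
N: 0.16·a + 0.15·b = 88.56
Eliminate b: (row1) − 0.17/0.15·(row2) → 0.308667·a = 35.652, so a = 115.5032.
Then b = (88.56 − 0.16·115.5032) / 0.15 = 467.1965.

115.503 kg product A, 467.197 kg product B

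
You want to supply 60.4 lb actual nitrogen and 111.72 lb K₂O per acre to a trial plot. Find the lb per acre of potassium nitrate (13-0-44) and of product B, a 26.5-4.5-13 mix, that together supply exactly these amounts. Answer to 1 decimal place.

218.2 lb potassium nitrate, 120.9 lb product B

With a, b = lb per acre of potassium nitrate and product B:
N: 0.13·a + 0.265·b = 60.4
K₂O: 0.44·a + 0.13·b = 111.72
Eliminate a: (row1) − 0.13/0.44·(row2) → 0.226591·b = 27.3918, so b = 120.887.
Back-substitute: a = (60.4 − 0.265·120.887) / 0.13 = 218.193.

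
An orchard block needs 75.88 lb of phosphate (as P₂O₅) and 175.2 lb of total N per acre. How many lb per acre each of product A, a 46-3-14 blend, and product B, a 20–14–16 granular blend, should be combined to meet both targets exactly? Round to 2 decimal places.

With a, b = lb per acre of product A and product B:
P₂O₅: 0.03·a + 0.14·b = 75.88
N: 0.46·a + 0.2·b = 175.2
Eliminate a: (row1) − 0.03/0.46·(row2) → 0.126957·b = 64.4539, so b = 507.6849.
Back-substitute: a = (75.88 − 0.14·507.6849) / 0.03 = 160.137.

160.14 lb product A, 507.68 lb product B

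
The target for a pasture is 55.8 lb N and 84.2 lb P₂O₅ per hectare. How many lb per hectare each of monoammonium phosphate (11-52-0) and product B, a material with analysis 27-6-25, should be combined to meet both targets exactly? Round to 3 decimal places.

144.888 lb monoammonium phosphate, 147.638 lb product B

Per-hectare balance (a = monoammonium phosphate, b = product B):
N: 0.11·a + 0.27·b = 55.8
P₂O₅: 0.52·a + 0.06·b = 84.2
Solving simultaneously: a = 144.8879, b = 147.6383.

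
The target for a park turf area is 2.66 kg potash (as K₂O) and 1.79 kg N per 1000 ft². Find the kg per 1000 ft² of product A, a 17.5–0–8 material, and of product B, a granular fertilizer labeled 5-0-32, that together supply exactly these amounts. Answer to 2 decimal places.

8.46 kg product A, 6.20 kg product B

Let a = kg of product A, b = kg of product B (per 1000 ft²).
K₂O: 0.08·a + 0.32·b = 2.66
N: 0.175·a + 0.05·b = 1.79
Eliminate b: (row1) − 0.32/0.05·(row2) → -1.04·a = -8.796, so a = 8.45769.
Then b = (1.79 − 0.175·8.45769) / 0.05 = 6.19808.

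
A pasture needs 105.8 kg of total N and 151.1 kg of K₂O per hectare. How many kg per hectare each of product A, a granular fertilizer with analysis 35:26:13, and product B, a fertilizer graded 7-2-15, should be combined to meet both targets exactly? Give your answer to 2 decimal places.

121.96 kg product A, 901.64 kg product B

Let a = kg of product A, b = kg of product B (per hectare).
N: 0.35·a + 0.07·b = 105.8
K₂O: 0.13·a + 0.15·b = 151.1
Eliminate b: (row1) − 0.07/0.15·(row2) → 0.289333·a = 35.2867, so a = 121.959.
Then b = (151.1 − 0.13·121.959) / 0.15 = 901.636.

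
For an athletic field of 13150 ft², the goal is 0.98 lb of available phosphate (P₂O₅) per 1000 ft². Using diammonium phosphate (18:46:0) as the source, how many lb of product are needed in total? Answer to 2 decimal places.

28.02 lb

Product per 1000 ft² = 0.98 / 46% = 2.13043 lb.
Total product = 2.13043 × 13150 / 1000 = 28.0152 lb.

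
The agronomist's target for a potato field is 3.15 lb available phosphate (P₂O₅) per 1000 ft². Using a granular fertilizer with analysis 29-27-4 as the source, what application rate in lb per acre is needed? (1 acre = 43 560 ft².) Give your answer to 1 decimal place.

Product per 1000 ft² = 3.15 / 27% = 11.6667 lb.
Convert to per acre: 11.6667 × 43.56 = 508.2 lb.

508.2 lb of product per acre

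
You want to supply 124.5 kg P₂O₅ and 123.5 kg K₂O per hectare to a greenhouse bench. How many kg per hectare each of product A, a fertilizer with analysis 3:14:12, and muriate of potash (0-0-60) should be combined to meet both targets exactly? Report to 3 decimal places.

With a, b = kg per hectare of product A and muriate of potash:
P₂O₅: 0.14·a + 0·b = 124.5
K₂O: 0.12·a + 0.6·b = 123.5
Eliminate b: (row1) − 0/0.6·(row2) → 0.14·a = 124.5, so a = 889.2857.
Then b = (123.5 − 0.12·889.2857) / 0.6 = 27.9762.

889.286 kg product A, 27.976 kg muriate of potash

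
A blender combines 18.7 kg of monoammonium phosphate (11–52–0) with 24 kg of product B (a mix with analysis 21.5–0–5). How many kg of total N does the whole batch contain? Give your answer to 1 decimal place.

N mass = 11%×18.7 + 21.5%×24 = 7.217 kg.

7.2 kg N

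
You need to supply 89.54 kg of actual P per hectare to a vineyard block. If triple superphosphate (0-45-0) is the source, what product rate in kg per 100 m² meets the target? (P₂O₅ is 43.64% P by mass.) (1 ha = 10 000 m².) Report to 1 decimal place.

4.6 kg of product per hundred sq m

As P₂O₅: 89.54 / 0.4364 = 205.179 kg per hectare.
Product per hectare = 205.179 / 45% = 455.953 kg.
Convert to per 100 m²: 455.953 × 0.01 = 4.55953 kg.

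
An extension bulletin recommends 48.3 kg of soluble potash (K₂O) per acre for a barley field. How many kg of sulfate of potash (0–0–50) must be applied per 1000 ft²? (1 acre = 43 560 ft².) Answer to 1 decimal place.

2.2 kg of product per thousand sq ft

Product per acre = 48.3 / 50% = 96.6 kg.
Convert to per 1000 ft²: 96.6 × 0.0229568 = 2.21763 kg.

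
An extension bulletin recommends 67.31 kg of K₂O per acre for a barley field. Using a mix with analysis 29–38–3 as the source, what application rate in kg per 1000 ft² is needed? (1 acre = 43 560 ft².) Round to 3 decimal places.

Product per acre = 67.31 / 3% = 2243.67 kg.
Convert to per 1000 ft²: 2243.67 × 0.0229568 = 51.507499 kg.

51.507 kg of product per thousand sq ft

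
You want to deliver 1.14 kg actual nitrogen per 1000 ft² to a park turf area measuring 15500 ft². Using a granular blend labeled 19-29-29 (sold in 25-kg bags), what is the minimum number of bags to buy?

Product per 1000 ft² = 1.14 / 19% = 6 kg.
Total product = 6 × 15500 / 1000 = 93 kg.
Bags = ⌈93 / 25⌉ = 4.

4 bags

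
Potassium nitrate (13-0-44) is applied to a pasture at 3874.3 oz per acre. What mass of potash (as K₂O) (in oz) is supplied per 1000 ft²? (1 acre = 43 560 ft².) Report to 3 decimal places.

39.134 oz K₂O per thousand sq ft

K₂O per acre = 3874.3 × 44% = 1704.69 oz.
Convert to per 1000 ft²: 1704.69 × 0.0229568 = 39.1343 oz.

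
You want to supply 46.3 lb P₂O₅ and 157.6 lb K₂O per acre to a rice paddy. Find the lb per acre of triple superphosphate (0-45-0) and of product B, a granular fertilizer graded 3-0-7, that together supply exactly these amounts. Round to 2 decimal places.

102.89 lb triple superphosphate, 2251.43 lb product B

With a, b = lb per acre of triple superphosphate and product B:
P₂O₅: 0.45·a + 0·b = 46.3
K₂O: 0·a + 0.07·b = 157.6
Solving simultaneously: a = 102.889, b = 2251.429.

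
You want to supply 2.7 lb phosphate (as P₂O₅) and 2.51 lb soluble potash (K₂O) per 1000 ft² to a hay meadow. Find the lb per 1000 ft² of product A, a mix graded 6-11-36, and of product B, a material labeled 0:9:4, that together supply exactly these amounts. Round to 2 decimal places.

4.21 lb product A, 24.85 lb product B

With a, b = lb per 1000 ft² of product A and product B:
P₂O₅: 0.11·a + 0.09·b = 2.7
K₂O: 0.36·a + 0.04·b = 2.51
Solving simultaneously: a = 4.21071, b = 24.8536.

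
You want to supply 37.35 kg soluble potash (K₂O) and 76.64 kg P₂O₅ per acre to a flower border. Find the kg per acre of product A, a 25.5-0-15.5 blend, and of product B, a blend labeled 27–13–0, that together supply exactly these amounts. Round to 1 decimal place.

With a, b = kg per acre of product A and product B:
K₂O: 0.155·a + 0·b = 37.35
P₂O₅: 0·a + 0.13·b = 76.64
Solving simultaneously: a = 240.968, b = 589.538.

241.0 kg product A, 589.5 kg product B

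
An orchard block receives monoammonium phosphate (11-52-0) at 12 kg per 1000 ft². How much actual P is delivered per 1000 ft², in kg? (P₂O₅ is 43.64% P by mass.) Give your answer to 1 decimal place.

2.7 kg P per thousand sq ft

P₂O₅ per 1000 ft² = 12 × 52% = 6.24 kg.
Elemental P = 6.24 × 0.4364 = 2.72314 kg per 1000 ft².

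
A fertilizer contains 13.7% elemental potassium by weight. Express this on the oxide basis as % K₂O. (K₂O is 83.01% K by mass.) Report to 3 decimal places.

%K₂O = 13.7 / 0.8301 = 16.50404%.

16.504% K₂O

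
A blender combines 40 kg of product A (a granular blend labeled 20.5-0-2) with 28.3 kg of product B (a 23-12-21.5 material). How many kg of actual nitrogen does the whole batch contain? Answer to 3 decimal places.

14.709 kg N

N mass = 20.5%×40 + 23%×28.3 = 14.709 kg.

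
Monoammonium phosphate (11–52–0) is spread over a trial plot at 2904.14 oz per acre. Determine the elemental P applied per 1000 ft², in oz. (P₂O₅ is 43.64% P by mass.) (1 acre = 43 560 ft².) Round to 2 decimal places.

P₂O₅ per acre = 2904.14 × 52% = 1510.15 oz.
Elemental P = 1510.15 × 0.4364 = 659.031 oz per acre.
Convert to per 1000 ft²: 659.031 × 0.0229568 = 15.1293 oz.

15.13 oz P per thousand sq ft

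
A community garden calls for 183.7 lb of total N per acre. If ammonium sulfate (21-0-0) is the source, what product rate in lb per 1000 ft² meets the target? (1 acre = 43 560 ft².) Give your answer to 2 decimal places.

Product per acre = 183.7 / 21% = 874.762 lb.
Convert to per 1000 ft²: 874.762 × 0.0229568 = 20.0818 lb.

20.08 lb of product per thousand sq ft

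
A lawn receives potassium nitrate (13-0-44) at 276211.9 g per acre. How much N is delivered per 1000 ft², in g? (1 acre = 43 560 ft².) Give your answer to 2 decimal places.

nitrogen per acre = 276211.9 × 13% = 35907.5 g.
Convert to per 1000 ft²: 35907.5 × 0.0229568 = 824.324 g.

824.32 g N per thousand sq ft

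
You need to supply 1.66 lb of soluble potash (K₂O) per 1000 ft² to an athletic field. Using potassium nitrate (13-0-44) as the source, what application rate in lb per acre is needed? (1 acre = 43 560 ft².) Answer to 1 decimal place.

Product per 1000 ft² = 1.66 / 44% = 3.77273 lb.
Convert to per acre: 3.77273 × 43.56 = 164.34 lb.

164.3 lb of product per acre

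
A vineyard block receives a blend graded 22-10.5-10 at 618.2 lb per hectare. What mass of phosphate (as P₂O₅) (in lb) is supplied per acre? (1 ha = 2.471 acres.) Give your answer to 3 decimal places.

P₂O₅ per hectare = 618.2 × 10.5% = 64.911 lb.
Convert to per acre: 64.911 × 0.404694 = 26.2691 lb.

26.269 lb P₂O₅ per acre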